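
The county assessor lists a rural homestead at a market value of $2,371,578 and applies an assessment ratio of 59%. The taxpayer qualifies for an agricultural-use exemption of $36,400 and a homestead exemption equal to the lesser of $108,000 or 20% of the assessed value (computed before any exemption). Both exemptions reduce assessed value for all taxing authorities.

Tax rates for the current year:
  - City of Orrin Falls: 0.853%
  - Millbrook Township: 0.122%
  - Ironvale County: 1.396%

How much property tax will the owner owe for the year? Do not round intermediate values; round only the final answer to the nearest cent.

$29,752.04

Assessed value = $2,371,578 × 0.59 = $1,399,231.02
Homestead exemption = min($108,000, 20% × $1,399,231.02) = min($108,000, $279,846.204) = $108,000 (dollar cap binds)
Taxable value = $1,399,231.02 − $36,400 − $108,000 = $1,254,831.02
City of Orrin Falls: $1,254,831.02 × 0.00853 = $10,703.7086006
Millbrook Township: $1,254,831.02 × 0.00122 = $1,530.8938444
Ironvale County: $1,254,831.02 × 0.01396 = $17,517.4410392
Total = $29,752.0434842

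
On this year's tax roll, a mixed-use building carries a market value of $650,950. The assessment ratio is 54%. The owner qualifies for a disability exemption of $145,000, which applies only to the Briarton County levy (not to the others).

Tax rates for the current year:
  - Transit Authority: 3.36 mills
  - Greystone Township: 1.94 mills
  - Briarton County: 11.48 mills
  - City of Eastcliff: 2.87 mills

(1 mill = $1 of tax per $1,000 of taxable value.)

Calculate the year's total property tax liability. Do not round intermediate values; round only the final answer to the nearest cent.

Assessed value = $650,950 × 0.54 = $351,513
Transit Authority: $351,513 × 0.00336 = $1,181.08368
Greystone Township: $351,513 × 0.00194 = $681.93522
Briarton County: ($351,513 − $145,000) × 0.01148 = $206,513 × 0.01148 = $2,370.76924
City of Eastcliff: $351,513 × 0.00287 = $1,008.84231
Total = $5,242.63045

$5,242.63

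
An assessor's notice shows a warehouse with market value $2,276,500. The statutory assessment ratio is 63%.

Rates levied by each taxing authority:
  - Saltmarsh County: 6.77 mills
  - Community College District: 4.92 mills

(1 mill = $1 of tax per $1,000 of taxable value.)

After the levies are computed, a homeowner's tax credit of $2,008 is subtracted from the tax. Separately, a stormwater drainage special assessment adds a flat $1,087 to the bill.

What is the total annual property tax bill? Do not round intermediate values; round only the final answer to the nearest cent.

Assessed value = $2,276,500 × 0.63 = $1,434,195
Saltmarsh County: $1,434,195 × 0.00677 = $9,709.50015
Community College District: $1,434,195 × 0.00492 = $7,056.2394
Levies subtotal = $16,765.73955
After credit = $16,765.73955 − $2,008 = $14,757.73955
Total = $14,757.73955 + $1,087 = $15,844.73955

$15,844.74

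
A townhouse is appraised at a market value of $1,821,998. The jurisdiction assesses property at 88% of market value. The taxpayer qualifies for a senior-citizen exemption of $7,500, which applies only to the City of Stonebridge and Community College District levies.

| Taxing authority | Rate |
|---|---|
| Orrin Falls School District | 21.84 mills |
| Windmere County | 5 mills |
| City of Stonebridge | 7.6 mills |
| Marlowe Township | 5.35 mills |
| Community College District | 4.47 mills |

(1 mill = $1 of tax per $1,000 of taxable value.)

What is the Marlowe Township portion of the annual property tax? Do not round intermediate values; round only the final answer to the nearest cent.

$8,577.97

Assessed value = $1,821,998 × 0.88 = $1,603,358.24
Marlowe Township taxable value = $1,603,358.24 (exemption does not apply)
Marlowe Township levy = $1,603,358.24 × 0.00535 = $8,577.966584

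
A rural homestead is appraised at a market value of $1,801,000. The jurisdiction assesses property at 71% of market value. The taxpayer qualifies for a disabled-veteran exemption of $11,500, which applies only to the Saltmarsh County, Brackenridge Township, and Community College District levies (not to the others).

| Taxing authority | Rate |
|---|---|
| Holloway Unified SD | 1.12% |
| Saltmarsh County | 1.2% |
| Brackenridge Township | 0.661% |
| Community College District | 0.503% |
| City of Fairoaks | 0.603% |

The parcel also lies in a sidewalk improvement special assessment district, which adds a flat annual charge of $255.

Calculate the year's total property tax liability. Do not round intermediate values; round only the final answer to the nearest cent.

Assessed value = $1,801,000 × 0.71 = $1,278,710
Holloway Unified SD: $1,278,710 × 0.0112 = $14,321.552
Saltmarsh County: ($1,278,710 − $11,500) × 0.012 = $1,267,210 × 0.012 = $15,206.52
Brackenridge Township: ($1,278,710 − $11,500) × 0.00661 = $1,267,210 × 0.00661 = $8,376.2581
Community College District: ($1,278,710 − $11,500) × 0.00503 = $1,267,210 × 0.00503 = $6,374.0663
City of Fairoaks: $1,278,710 × 0.00603 = $7,710.6213
Levies subtotal = $51,989.0177
Total = $51,989.0177 + $255 = $52,244.0177

$52,244.02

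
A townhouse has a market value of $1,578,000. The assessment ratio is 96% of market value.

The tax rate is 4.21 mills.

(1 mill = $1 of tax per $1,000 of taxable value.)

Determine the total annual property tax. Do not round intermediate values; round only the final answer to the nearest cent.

$6,377.64

Assessed value = $1,578,000 × 0.96 = $1,514,880
Tax = $1,514,880 × 0.00421 = $6,377.6448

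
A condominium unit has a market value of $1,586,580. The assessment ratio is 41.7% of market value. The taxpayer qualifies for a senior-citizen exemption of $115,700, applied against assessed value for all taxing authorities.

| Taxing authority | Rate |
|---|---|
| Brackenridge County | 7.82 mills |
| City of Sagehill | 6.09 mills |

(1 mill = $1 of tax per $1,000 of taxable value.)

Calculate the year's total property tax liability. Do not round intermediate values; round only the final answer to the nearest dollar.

$7,594

Assessed value = $1,586,580 × 0.417 = $661,603.86
Taxable value = $661,603.86 − $115,700 = $545,903.86
Brackenridge County: $545,903.86 × 0.00782 = $4,268.9681852
City of Sagehill: $545,903.86 × 0.00609 = $3,324.5545074
Total = $4,268.9681852 + $3,324.5545074 = $7,593.5226926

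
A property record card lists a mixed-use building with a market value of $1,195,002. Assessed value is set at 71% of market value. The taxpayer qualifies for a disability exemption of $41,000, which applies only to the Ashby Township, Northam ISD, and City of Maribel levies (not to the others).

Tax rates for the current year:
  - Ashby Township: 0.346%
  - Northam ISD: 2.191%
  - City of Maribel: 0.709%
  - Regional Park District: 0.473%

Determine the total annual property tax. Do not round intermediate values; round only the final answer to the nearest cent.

$30,223.05

Assessed value = $1,195,002 × 0.71 = $848,451.42
Ashby Township: ($848,451.42 − $41,000) × 0.00346 = $807,451.42 × 0.00346 = $2,793.7819132
Northam ISD: ($848,451.42 − $41,000) × 0.02191 = $807,451.42 × 0.02191 = $17,691.2606122
City of Maribel: ($848,451.42 − $41,000) × 0.00709 = $807,451.42 × 0.00709 = $5,724.8305678
Regional Park District: $848,451.42 × 0.00473 = $4,013.1752166
Total = $30,223.0483098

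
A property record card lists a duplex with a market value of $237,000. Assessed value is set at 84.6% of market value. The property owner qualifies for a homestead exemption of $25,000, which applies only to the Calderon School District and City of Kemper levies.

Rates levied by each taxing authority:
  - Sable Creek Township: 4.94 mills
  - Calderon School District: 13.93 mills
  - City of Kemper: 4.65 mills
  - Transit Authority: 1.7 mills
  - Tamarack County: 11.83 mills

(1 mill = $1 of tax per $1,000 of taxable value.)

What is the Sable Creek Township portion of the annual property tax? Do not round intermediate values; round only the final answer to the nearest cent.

Assessed value = $237,000 × 0.846 = $200,502
Sable Creek Township taxable value = $200,502 (exemption does not apply)
Sable Creek Township levy = $200,502 × 0.00494 = $990.47988

$990.48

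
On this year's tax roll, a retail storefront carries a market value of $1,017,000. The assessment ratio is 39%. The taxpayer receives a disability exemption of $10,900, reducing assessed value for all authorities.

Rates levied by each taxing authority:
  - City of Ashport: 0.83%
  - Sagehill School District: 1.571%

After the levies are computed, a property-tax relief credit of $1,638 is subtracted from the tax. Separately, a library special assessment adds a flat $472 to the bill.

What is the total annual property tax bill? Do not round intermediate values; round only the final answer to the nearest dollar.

$8,095

Assessed value = $1,017,000 × 0.39 = $396,630
Taxable value = $396,630 − $10,900 = $385,730
City of Ashport: $385,730 × 0.0083 = $3,201.559
Sagehill School District: $385,730 × 0.01571 = $6,059.8183
Levies subtotal = $9,261.3773
After credit = $9,261.3773 − $1,638 = $7,623.3773
Total = $7,623.3773 + $472 = $8,095.3773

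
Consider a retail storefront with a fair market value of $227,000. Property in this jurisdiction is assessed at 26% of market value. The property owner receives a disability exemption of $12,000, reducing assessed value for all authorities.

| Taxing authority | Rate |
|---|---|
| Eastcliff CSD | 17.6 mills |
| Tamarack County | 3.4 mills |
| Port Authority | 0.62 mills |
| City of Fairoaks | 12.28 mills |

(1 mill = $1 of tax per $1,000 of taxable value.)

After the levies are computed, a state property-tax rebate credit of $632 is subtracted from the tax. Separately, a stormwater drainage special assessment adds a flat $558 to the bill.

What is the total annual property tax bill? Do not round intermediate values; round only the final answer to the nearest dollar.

Assessed value = $227,000 × 0.26 = $59,020
Taxable value = $59,020 − $12,000 = $47,020
Eastcliff CSD: $47,020 × 0.0176 = $827.552
Tamarack County: $47,020 × 0.0034 = $159.868
Port Authority: $47,020 × 0.00062 = $29.1524
City of Fairoaks: $47,020 × 0.01228 = $577.4056
Levies subtotal = $1,593.978
After credit = $1,593.978 − $632 = $961.978
Total = $961.978 + $558 = $1,519.978

$1,520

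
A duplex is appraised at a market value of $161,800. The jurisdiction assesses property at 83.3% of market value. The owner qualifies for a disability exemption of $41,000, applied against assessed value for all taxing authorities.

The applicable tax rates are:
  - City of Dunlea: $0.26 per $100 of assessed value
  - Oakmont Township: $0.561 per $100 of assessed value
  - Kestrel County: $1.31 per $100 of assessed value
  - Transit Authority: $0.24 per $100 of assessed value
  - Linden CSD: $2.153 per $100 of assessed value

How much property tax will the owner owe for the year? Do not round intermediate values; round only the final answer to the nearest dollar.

Assessed value = $161,800 × 0.833 = $134,779.4
Taxable value = $134,779.4 − $41,000 = $93,779.4
City of Dunlea: $93,779.4 × 0.0026 = $243.82644
Oakmont Township: $93,779.4 × 0.00561 = $526.102434
Kestrel County: $93,779.4 × 0.0131 = $1,228.51014
Transit Authority: $93,779.4 × 0.0024 = $225.07056
Linden CSD: $93,779.4 × 0.02153 = $2,019.070482
Total = $243.82644 + $526.102434 + $1,228.51014 + $225.07056 + $2,019.070482 = $4,242.580056

$4,243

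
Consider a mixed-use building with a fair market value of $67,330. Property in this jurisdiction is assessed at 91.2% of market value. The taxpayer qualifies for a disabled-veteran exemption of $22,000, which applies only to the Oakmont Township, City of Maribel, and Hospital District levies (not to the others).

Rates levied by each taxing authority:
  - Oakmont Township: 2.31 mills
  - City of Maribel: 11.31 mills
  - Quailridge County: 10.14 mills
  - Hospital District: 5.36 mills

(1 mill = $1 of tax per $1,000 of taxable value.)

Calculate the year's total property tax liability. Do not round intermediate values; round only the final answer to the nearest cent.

$1,370.55

Assessed value = $67,330 × 0.912 = $61,404.96
Oakmont Township: ($61,404.96 − $22,000) × 0.00231 = $39,404.96 × 0.00231 = $91.0254576
City of Maribel: ($61,404.96 − $22,000) × 0.01131 = $39,404.96 × 0.01131 = $445.6700976
Quailridge County: $61,404.96 × 0.01014 = $622.6462944
Hospital District: ($61,404.96 − $22,000) × 0.00536 = $39,404.96 × 0.00536 = $211.2105856
Total = $1,370.5524352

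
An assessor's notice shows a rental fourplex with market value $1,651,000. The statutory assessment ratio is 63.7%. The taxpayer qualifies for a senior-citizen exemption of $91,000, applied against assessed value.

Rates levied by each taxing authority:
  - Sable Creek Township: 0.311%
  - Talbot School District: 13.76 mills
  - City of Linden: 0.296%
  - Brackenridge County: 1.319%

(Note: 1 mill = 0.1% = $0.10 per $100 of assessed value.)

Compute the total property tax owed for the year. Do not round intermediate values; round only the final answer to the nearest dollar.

$31,722

Assessed value = $1,651,000 × 0.637 = $1,051,687
Taxable value = $1,051,687 − $91,000 = $960,687
Sable Creek Township: $960,687 × 0.00311 = $2,987.73657
Talbot School District: $960,687 × 0.01376 = $13,219.05312
City of Linden: $960,687 × 0.00296 = $2,843.63352
Brackenridge County: $960,687 × 0.01319 = $12,671.46153
Total = $31,721.88474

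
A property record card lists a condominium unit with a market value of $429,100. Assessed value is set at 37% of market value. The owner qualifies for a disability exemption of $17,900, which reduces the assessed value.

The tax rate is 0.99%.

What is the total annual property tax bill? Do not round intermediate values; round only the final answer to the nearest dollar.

Assessed value = $429,100 × 0.37 = $158,767
Taxable value = $158,767 − $17,900 = $140,867
Tax = $140,867 × 0.0099 = $1,394.5833

$1,395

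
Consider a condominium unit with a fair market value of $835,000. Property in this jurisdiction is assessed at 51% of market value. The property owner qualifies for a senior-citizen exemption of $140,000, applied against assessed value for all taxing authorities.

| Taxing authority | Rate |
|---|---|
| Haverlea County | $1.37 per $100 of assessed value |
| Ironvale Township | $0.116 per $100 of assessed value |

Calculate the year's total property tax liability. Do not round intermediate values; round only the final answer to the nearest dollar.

Assessed value = $835,000 × 0.51 = $425,850
Taxable value = $425,850 − $140,000 = $285,850
Haverlea County: $285,850 × 0.0137 = $3,916.145
Ironvale Township: $285,850 × 0.00116 = $331.586
Total = $3,916.145 + $331.586 = $4,247.731

$4,248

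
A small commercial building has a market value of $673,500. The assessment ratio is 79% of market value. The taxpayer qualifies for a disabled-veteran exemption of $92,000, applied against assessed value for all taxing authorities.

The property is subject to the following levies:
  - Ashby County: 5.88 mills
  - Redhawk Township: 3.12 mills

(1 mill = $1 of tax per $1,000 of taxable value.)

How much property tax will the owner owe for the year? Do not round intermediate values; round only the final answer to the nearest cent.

Assessed value = $673,500 × 0.79 = $532,065
Taxable value = $532,065 − $92,000 = $440,065
Ashby County: $440,065 × 0.00588 = $2,587.5822
Redhawk Township: $440,065 × 0.00312 = $1,373.0028
Total = $2,587.5822 + $1,373.0028 = $3,960.585

$3,960.59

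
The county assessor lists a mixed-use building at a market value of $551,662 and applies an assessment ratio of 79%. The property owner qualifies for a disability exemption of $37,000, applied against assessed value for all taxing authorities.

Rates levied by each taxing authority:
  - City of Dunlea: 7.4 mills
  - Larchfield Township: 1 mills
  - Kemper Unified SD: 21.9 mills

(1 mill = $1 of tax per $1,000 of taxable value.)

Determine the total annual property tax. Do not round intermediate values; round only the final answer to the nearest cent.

$12,084.03

Assessed value = $551,662 × 0.79 = $435,812.98
Taxable value = $435,812.98 − $37,000 = $398,812.98
City of Dunlea: $398,812.98 × 0.0074 = $2,951.216052
Larchfield Township: $398,812.98 × 0.001 = $398.81298
Kemper Unified SD: $398,812.98 × 0.0219 = $8,734.004262
Total = $2,951.216052 + $398.81298 + $8,734.004262 = $12,084.033294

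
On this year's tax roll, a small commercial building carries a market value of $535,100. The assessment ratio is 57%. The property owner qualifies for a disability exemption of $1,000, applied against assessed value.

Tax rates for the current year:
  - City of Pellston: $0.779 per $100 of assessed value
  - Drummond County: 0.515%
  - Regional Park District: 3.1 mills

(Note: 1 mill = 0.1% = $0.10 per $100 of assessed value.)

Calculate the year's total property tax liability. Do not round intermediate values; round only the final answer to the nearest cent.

Assessed value = $535,100 × 0.57 = $305,007
Taxable value = $305,007 − $1,000 = $304,007
City of Pellston: $304,007 × 0.00779 = $2,368.21453
Drummond County: $304,007 × 0.00515 = $1,565.63605
Regional Park District: $304,007 × 0.0031 = $942.4217
Total = $4,876.27228

$4,876.27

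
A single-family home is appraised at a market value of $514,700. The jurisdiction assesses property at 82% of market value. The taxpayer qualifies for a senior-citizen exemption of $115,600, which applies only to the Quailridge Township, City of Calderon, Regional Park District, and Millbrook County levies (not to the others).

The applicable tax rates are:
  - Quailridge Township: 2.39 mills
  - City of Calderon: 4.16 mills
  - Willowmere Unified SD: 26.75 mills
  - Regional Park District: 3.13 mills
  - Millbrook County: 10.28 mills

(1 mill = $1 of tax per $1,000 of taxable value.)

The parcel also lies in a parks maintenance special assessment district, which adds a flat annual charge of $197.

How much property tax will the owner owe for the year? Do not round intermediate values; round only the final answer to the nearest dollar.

Assessed value = $514,700 × 0.82 = $422,054
Quailridge Township: ($422,054 − $115,600) × 0.00239 = $306,454 × 0.00239 = $732.42506
City of Calderon: ($422,054 − $115,600) × 0.00416 = $306,454 × 0.00416 = $1,274.84864
Willowmere Unified SD: $422,054 × 0.02675 = $11,289.9445
Regional Park District: ($422,054 − $115,600) × 0.00313 = $306,454 × 0.00313 = $959.20102
Millbrook County: ($422,054 − $115,600) × 0.01028 = $306,454 × 0.01028 = $3,150.34712
Levies subtotal = $17,406.76634
Total = $17,406.76634 + $197 = $17,603.76634

$17,604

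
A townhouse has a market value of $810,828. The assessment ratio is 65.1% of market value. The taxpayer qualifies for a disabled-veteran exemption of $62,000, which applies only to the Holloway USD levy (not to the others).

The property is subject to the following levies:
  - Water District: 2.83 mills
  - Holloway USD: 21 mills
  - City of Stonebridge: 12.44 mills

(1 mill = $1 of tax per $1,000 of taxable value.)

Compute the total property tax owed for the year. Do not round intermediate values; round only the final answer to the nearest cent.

$17,843.08

Assessed value = $810,828 × 0.651 = $527,849.028
Water District: $527,849.028 × 0.00283 = $1,493.81274924
Holloway USD: ($527,849.028 − $62,000) × 0.021 = $465,849.028 × 0.021 = $9,782.829588
City of Stonebridge: $527,849.028 × 0.01244 = $6,566.44190832
Total = $17,843.08424556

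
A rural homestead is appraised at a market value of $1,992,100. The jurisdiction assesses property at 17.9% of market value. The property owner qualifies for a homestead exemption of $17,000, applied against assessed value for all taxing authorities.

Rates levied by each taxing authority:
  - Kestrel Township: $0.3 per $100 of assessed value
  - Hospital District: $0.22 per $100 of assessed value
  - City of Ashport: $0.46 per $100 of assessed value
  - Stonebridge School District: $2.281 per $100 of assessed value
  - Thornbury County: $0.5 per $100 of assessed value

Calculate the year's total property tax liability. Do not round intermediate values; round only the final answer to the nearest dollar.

$12,772

Assessed value = $1,992,100 × 0.179 = $356,585.9
Taxable value = $356,585.9 − $17,000 = $339,585.9
Kestrel Township: $339,585.9 × 0.003 = $1,018.7577
Hospital District: $339,585.9 × 0.0022 = $747.08898
City of Ashport: $339,585.9 × 0.0046 = $1,562.09514
Stonebridge School District: $339,585.9 × 0.02281 = $7,745.954379
Thornbury County: $339,585.9 × 0.005 = $1,697.9295
Total = $1,018.7577 + $747.08898 + $1,562.09514 + $7,745.954379 + $1,697.9295 = $12,771.825699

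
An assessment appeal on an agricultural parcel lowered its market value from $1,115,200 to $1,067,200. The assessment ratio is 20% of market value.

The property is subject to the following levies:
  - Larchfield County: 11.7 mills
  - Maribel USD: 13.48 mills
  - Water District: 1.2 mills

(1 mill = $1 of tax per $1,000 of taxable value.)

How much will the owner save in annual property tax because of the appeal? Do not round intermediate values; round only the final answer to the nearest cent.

Old assessed value = $1,115,200 × 0.2 = $223,040
New assessed value = $1,067,200 × 0.2 = $213,440
Combined rate = 0.0117 + 0.01348 + 0.0012 = 0.02638
Old tax = $223,040 × 0.02638 = $5,883.7952
New tax = $213,440 × 0.02638 = $5,630.5472
Reduction = $5,883.7952 − $5,630.5472 = $253.248

$253.25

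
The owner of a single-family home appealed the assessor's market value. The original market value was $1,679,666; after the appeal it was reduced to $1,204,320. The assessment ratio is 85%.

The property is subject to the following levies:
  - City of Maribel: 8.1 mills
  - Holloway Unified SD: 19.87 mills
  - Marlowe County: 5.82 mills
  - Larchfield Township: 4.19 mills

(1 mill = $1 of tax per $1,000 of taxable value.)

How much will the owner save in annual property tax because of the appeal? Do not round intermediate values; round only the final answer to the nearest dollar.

$15,346

Old assessed value = $1,679,666 × 0.85 = $1,427,716.1
New assessed value = $1,204,320 × 0.85 = $1,023,672
Combined rate = 0.0081 + 0.01987 + 0.00582 + 0.00419 = 0.03798
Old tax = $1,427,716.1 × 0.03798 = $54,224.657478
New tax = $1,023,672 × 0.03798 = $38,879.06256
Reduction = $54,224.657478 − $38,879.06256 = $15,345.594918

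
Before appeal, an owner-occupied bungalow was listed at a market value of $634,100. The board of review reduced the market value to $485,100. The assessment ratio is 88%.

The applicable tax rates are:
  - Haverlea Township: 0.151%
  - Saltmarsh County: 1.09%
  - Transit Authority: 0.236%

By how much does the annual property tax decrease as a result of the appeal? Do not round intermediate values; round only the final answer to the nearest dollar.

$1,937

Old assessed value = $634,100 × 0.88 = $558,008
New assessed value = $485,100 × 0.88 = $426,888
Combined rate = 0.00151 + 0.0109 + 0.00236 = 0.01477
Old tax = $558,008 × 0.01477 = $8,241.77816
New tax = $426,888 × 0.01477 = $6,305.13576
Reduction = $8,241.77816 − $6,305.13576 = $1,936.6424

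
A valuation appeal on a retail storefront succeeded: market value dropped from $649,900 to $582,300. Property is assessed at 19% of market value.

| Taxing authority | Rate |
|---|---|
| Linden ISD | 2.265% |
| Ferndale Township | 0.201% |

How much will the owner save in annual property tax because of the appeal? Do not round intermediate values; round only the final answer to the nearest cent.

Old assessed value = $649,900 × 0.19 = $123,481
New assessed value = $582,300 × 0.19 = $110,637
Combined rate = 0.02265 + 0.00201 = 0.02466
Old tax = $123,481 × 0.02466 = $3,045.04146
New tax = $110,637 × 0.02466 = $2,728.30842
Reduction = $3,045.04146 − $2,728.30842 = $316.73304

$316.73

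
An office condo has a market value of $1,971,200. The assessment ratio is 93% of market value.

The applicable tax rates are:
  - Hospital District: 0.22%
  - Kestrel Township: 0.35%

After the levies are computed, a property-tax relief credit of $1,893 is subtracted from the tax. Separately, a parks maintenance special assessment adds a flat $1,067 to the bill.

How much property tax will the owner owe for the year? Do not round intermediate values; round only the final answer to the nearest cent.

$9,623.33

Assessed value = $1,971,200 × 0.93 = $1,833,216
Hospital District: $1,833,216 × 0.0022 = $4,033.0752
Kestrel Township: $1,833,216 × 0.0035 = $6,416.256
Levies subtotal = $10,449.3312
After credit = $10,449.3312 − $1,893 = $8,556.3312
Total = $8,556.3312 + $1,067 = $9,623.3312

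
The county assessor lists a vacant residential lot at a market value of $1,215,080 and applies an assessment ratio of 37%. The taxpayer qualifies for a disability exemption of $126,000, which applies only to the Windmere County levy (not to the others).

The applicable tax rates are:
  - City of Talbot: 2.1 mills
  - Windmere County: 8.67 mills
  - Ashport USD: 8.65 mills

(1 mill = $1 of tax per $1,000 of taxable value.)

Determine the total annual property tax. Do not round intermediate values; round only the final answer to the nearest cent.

$7,638.42

Assessed value = $1,215,080 × 0.37 = $449,579.6
City of Talbot: $449,579.6 × 0.0021 = $944.11716
Windmere County: ($449,579.6 − $126,000) × 0.00867 = $323,579.6 × 0.00867 = $2,805.435132
Ashport USD: $449,579.6 × 0.00865 = $3,888.86354
Total = $7,638.415832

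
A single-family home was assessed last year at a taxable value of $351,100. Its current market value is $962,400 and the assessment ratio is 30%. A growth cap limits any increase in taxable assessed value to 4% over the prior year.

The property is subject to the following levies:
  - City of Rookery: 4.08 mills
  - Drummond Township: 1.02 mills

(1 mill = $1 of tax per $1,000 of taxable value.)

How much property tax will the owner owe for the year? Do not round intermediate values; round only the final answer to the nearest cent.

$1,472.47

Uncapped assessed value = $962,400 × 0.3 = $288,720
Cap limit = $351,100 × 1.04 = $365,144
Taxable assessed value = min($288,720, $365,144) = $288,720 (cap does not bind)
City of Rookery: $288,720 × 0.00408 = $1,177.9776
Drummond Township: $288,720 × 0.00102 = $294.4944
Total = $1,472.472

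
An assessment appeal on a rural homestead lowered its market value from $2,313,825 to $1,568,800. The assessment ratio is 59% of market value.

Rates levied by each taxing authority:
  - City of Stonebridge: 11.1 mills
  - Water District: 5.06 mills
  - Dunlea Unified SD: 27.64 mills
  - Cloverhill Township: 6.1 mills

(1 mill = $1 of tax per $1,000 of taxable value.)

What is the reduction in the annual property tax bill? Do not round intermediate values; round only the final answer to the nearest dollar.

Old assessed value = $2,313,825 × 0.59 = $1,365,156.75
New assessed value = $1,568,800 × 0.59 = $925,592
Combined rate = 0.0111 + 0.00506 + 0.02764 + 0.0061 = 0.0499
Old tax = $1,365,156.75 × 0.0499 = $68,121.321825
New tax = $925,592 × 0.0499 = $46,187.0408
Reduction = $68,121.321825 − $46,187.0408 = $21,934.281025

$21,934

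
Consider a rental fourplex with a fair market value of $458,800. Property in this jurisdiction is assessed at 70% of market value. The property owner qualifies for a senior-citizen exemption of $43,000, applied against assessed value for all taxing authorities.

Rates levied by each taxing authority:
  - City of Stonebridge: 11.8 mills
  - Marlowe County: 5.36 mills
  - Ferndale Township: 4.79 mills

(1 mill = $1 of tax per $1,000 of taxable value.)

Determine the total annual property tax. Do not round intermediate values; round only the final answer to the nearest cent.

$6,105.61

Assessed value = $458,800 × 0.7 = $321,160
Taxable value = $321,160 − $43,000 = $278,160
City of Stonebridge: $278,160 × 0.0118 = $3,282.288
Marlowe County: $278,160 × 0.00536 = $1,490.9376
Ferndale Township: $278,160 × 0.00479 = $1,332.3864
Total = $3,282.288 + $1,490.9376 + $1,332.3864 = $6,105.612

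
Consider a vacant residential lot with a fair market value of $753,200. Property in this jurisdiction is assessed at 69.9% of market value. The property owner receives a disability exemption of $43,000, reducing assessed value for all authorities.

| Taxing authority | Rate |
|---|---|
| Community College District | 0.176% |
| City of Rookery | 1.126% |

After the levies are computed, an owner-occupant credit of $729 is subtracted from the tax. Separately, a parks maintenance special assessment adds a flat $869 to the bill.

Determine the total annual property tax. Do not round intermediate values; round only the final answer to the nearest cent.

Assessed value = $753,200 × 0.699 = $526,486.8
Taxable value = $526,486.8 − $43,000 = $483,486.8
Community College District: $483,486.8 × 0.00176 = $850.936768
City of Rookery: $483,486.8 × 0.01126 = $5,444.061368
Levies subtotal = $6,294.998136
After credit = $6,294.998136 − $729 = $5,565.998136
Total = $5,565.998136 + $869 = $6,434.998136

$6,435.00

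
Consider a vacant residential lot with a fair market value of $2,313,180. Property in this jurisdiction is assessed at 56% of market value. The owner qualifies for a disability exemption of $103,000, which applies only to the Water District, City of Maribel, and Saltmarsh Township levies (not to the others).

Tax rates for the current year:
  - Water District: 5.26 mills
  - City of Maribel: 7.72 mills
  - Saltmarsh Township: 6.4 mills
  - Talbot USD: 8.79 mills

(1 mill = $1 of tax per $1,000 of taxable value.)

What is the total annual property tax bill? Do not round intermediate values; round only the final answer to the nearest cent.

$34,494.74

Assessed value = $2,313,180 × 0.56 = $1,295,380.8
Water District: ($1,295,380.8 − $103,000) × 0.00526 = $1,192,380.8 × 0.00526 = $6,271.923008
City of Maribel: ($1,295,380.8 − $103,000) × 0.00772 = $1,192,380.8 × 0.00772 = $9,205.179776
Saltmarsh Township: ($1,295,380.8 − $103,000) × 0.0064 = $1,192,380.8 × 0.0064 = $7,631.23712
Talbot USD: $1,295,380.8 × 0.00879 = $11,386.397232
Total = $34,494.737136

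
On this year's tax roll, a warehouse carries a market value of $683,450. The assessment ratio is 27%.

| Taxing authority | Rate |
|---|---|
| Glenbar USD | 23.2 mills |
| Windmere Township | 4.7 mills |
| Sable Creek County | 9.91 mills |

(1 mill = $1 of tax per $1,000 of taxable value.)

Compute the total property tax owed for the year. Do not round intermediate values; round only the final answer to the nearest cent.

$6,977.14

Assessed value = $683,450 × 0.27 = $184,531.5
Glenbar USD: $184,531.5 × 0.0232 = $4,281.1308
Windmere Township: $184,531.5 × 0.0047 = $867.29805
Sable Creek County: $184,531.5 × 0.00991 = $1,828.707165
Total = $4,281.1308 + $867.29805 + $1,828.707165 = $6,977.136015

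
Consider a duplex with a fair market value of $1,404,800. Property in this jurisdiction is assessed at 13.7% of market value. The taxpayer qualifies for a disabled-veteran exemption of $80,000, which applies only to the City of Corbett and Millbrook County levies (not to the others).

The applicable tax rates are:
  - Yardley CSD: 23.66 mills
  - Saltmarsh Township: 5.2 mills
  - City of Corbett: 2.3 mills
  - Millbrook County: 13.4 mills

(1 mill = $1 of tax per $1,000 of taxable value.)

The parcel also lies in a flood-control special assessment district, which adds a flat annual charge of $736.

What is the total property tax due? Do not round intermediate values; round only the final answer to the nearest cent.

Assessed value = $1,404,800 × 0.137 = $192,457.6
Yardley CSD: $192,457.6 × 0.02366 = $4,553.546816
Saltmarsh Township: $192,457.6 × 0.0052 = $1,000.77952
City of Corbett: ($192,457.6 − $80,000) × 0.0023 = $112,457.6 × 0.0023 = $258.65248
Millbrook County: ($192,457.6 − $80,000) × 0.0134 = $112,457.6 × 0.0134 = $1,506.93184
Levies subtotal = $7,319.910656
Total = $7,319.910656 + $736 = $8,055.910656

$8,055.91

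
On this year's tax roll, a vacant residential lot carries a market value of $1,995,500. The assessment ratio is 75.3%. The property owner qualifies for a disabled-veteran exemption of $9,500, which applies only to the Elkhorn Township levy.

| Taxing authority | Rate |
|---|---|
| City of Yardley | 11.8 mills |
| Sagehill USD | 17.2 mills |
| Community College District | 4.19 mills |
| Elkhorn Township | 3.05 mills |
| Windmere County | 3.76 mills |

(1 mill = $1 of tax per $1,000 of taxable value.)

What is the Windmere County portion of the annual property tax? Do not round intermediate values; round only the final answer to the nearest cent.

Assessed value = $1,995,500 × 0.753 = $1,502,611.5
Windmere County taxable value = $1,502,611.5 (exemption does not apply)
Windmere County levy = $1,502,611.5 × 0.00376 = $5,649.81924

$5,649.82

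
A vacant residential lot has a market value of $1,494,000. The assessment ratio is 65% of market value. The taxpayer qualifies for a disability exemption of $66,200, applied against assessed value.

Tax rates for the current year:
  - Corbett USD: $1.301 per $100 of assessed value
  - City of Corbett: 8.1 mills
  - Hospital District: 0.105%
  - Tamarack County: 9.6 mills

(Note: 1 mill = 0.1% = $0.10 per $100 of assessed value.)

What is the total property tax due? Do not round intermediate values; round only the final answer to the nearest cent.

$28,739.62

Assessed value = $1,494,000 × 0.65 = $971,100
Taxable value = $971,100 − $66,200 = $904,900
Corbett USD: $904,900 × 0.01301 = $11,772.749
City of Corbett: $904,900 × 0.0081 = $7,329.69
Hospital District: $904,900 × 0.00105 = $950.145
Tamarack County: $904,900 × 0.0096 = $8,687.04
Total = $28,739.624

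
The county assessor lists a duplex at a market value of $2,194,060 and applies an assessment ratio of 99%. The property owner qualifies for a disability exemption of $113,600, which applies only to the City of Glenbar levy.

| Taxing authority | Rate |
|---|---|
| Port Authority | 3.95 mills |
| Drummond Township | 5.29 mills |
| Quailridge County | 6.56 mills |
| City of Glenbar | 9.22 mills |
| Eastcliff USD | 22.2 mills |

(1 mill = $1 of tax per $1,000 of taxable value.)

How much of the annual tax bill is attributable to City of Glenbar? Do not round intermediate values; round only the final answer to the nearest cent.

$18,979.55

Assessed value = $2,194,060 × 0.99 = $2,172,119.4
City of Glenbar taxable value = $2,172,119.4 − $113,600 = $2,058,519.4
City of Glenbar levy = $2,058,519.4 × 0.00922 = $18,979.548868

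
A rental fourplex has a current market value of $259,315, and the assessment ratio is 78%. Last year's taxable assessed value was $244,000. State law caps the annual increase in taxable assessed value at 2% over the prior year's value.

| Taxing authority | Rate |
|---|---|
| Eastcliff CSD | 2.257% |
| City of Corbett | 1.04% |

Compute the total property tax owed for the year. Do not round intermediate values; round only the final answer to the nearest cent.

Uncapped assessed value = $259,315 × 0.78 = $202,265.7
Cap limit = $244,000 × 1.02 = $248,880
Taxable assessed value = min($202,265.7, $248,880) = $202,265.7 (cap does not bind)
Eastcliff CSD: $202,265.7 × 0.02257 = $4,565.136849
City of Corbett: $202,265.7 × 0.0104 = $2,103.56328
Total = $6,668.700129

$6,668.70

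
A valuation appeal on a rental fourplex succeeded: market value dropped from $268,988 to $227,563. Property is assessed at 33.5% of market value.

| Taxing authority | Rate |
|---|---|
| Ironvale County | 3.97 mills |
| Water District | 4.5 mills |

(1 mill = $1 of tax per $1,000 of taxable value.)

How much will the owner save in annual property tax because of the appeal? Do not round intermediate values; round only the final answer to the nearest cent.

$117.54

Old assessed value = $268,988 × 0.335 = $90,110.98
New assessed value = $227,563 × 0.335 = $76,233.605
Combined rate = 0.00397 + 0.0045 = 0.00847
Old tax = $90,110.98 × 0.00847 = $763.2400006
New tax = $76,233.605 × 0.00847 = $645.69863435
Reduction = $763.2400006 − $645.69863435 = $117.54136625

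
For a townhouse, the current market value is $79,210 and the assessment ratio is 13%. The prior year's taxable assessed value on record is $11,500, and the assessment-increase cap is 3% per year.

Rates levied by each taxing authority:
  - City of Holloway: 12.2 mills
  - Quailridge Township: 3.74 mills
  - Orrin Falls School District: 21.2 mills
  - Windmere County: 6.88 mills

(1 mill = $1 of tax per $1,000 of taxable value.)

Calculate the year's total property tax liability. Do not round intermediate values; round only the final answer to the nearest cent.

Uncapped assessed value = $79,210 × 0.13 = $10,297.3
Cap limit = $11,500 × 1.03 = $11,845
Taxable assessed value = min($10,297.3, $11,845) = $10,297.3 (cap does not bind)
City of Holloway: $10,297.3 × 0.0122 = $125.62706
Quailridge Township: $10,297.3 × 0.00374 = $38.511902
Orrin Falls School District: $10,297.3 × 0.0212 = $218.30276
Windmere County: $10,297.3 × 0.00688 = $70.845424
Total = $453.287146

$453.29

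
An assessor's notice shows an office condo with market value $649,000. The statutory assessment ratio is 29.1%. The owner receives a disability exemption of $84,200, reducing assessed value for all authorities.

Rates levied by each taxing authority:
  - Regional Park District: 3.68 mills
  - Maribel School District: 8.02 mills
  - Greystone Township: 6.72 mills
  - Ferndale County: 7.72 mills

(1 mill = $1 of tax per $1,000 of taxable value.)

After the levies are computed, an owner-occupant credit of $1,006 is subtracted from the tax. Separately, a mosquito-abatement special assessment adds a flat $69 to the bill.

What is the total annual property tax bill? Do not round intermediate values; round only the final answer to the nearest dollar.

Assessed value = $649,000 × 0.291 = $188,859
Taxable value = $188,859 − $84,200 = $104,659
Regional Park District: $104,659 × 0.00368 = $385.14512
Maribel School District: $104,659 × 0.00802 = $839.36518
Greystone Township: $104,659 × 0.00672 = $703.30848
Ferndale County: $104,659 × 0.00772 = $807.96748
Levies subtotal = $2,735.78626
After credit = $2,735.78626 − $1,006 = $1,729.78626
Total = $1,729.78626 + $69 = $1,798.78626

$1,799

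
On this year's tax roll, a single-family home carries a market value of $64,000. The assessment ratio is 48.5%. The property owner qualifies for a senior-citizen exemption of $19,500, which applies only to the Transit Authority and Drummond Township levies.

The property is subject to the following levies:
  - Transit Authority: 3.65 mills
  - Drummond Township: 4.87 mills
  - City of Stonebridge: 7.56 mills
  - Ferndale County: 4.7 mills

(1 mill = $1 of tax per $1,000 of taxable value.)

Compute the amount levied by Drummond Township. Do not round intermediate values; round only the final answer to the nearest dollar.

Assessed value = $64,000 × 0.485 = $31,040
Drummond Township taxable value = $31,040 − $19,500 = $11,540
Drummond Township levy = $11,540 × 0.00487 = $56.1998

$56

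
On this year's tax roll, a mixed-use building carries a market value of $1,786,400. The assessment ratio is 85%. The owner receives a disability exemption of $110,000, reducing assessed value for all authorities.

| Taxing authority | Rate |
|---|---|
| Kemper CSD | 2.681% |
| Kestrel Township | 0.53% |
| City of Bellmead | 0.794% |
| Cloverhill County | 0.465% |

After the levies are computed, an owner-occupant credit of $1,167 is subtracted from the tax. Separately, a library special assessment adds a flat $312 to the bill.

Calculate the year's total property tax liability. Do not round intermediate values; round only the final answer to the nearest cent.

Assessed value = $1,786,400 × 0.85 = $1,518,440
Taxable value = $1,518,440 − $110,000 = $1,408,440
Kemper CSD: $1,408,440 × 0.02681 = $37,760.2764
Kestrel Township: $1,408,440 × 0.0053 = $7,464.732
City of Bellmead: $1,408,440 × 0.00794 = $11,183.0136
Cloverhill County: $1,408,440 × 0.00465 = $6,549.246
Levies subtotal = $62,957.268
After credit = $62,957.268 − $1,167 = $61,790.268
Total = $61,790.268 + $312 = $62,102.268

$62,102.27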